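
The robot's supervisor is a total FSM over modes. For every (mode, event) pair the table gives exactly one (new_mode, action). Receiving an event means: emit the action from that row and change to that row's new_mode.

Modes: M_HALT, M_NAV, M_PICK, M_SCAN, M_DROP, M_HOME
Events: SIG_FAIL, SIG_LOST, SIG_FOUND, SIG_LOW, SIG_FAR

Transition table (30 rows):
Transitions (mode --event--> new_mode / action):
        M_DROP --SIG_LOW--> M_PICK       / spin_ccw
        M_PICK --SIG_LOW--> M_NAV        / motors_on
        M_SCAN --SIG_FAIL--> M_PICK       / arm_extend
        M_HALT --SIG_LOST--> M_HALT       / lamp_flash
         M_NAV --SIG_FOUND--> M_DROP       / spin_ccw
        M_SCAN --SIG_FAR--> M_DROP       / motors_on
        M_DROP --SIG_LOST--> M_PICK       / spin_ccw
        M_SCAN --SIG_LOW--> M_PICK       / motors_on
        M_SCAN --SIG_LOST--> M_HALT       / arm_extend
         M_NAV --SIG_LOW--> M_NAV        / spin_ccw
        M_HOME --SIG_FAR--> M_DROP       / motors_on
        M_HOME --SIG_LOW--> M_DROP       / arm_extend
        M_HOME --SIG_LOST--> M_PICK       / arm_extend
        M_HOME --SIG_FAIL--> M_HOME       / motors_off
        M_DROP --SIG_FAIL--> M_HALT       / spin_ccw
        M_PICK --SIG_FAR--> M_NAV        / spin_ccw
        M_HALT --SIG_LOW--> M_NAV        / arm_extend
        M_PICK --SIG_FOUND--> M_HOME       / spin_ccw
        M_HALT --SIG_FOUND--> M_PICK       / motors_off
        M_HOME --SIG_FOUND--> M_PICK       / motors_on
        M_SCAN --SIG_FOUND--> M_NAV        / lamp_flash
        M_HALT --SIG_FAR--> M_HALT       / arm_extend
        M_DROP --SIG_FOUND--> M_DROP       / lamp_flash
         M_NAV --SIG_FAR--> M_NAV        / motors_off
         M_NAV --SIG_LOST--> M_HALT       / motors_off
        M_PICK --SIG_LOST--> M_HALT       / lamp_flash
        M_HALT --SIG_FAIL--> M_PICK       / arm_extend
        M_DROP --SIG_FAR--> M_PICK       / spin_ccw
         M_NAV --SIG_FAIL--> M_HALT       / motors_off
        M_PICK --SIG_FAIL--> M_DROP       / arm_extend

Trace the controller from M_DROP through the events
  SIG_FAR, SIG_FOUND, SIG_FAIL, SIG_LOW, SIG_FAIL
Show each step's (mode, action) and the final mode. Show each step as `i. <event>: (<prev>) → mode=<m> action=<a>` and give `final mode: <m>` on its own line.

1. SIG_FAR: (M_DROP) → mode=M_PICK action=spin_ccw
2. SIG_FOUND: (M_PICK) → mode=M_HOME action=spin_ccw
3. SIG_FAIL: (M_HOME) → mode=M_HOME action=motors_off
4. SIG_LOW: (M_HOME) → mode=M_DROP action=arm_extend
5. SIG_FAIL: (M_DROP) → mode=M_HALT action=spin_ccw

final mode: M_HALT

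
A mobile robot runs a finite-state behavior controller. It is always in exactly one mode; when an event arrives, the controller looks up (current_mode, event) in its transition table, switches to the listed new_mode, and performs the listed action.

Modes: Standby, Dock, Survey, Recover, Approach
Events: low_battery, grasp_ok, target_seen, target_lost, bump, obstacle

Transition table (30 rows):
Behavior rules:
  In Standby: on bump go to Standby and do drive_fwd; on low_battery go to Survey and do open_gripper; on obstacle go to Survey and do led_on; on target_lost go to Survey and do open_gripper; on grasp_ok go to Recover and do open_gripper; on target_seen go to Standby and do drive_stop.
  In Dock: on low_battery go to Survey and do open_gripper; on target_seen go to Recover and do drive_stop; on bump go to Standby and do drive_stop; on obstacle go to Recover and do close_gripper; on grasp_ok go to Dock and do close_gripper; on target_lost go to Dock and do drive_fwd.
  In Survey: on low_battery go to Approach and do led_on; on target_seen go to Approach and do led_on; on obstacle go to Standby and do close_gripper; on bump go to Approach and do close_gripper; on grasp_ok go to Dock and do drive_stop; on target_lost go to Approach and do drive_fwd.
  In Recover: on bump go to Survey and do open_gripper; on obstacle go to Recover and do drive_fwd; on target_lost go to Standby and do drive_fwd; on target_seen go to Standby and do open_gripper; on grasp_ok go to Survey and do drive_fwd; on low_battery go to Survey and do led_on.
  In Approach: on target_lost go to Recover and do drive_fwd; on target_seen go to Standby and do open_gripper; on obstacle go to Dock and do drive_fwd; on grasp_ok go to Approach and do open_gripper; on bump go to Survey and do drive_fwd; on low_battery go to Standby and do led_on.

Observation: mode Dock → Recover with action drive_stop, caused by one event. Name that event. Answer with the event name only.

target_seen

try low_battery: (Dock, low_battery) → (Survey, open_gripper)
try grasp_ok: (Dock, grasp_ok) → (Dock, close_gripper)
try target_seen: (Dock, target_seen) → (Recover, drive_stop)  ← matches
try target_lost: (Dock, target_lost) → (Dock, drive_fwd)
try bump: (Dock, bump) → (Standby, drive_stop)
try obstacle: (Dock, obstacle) → (Recover, close_gripper)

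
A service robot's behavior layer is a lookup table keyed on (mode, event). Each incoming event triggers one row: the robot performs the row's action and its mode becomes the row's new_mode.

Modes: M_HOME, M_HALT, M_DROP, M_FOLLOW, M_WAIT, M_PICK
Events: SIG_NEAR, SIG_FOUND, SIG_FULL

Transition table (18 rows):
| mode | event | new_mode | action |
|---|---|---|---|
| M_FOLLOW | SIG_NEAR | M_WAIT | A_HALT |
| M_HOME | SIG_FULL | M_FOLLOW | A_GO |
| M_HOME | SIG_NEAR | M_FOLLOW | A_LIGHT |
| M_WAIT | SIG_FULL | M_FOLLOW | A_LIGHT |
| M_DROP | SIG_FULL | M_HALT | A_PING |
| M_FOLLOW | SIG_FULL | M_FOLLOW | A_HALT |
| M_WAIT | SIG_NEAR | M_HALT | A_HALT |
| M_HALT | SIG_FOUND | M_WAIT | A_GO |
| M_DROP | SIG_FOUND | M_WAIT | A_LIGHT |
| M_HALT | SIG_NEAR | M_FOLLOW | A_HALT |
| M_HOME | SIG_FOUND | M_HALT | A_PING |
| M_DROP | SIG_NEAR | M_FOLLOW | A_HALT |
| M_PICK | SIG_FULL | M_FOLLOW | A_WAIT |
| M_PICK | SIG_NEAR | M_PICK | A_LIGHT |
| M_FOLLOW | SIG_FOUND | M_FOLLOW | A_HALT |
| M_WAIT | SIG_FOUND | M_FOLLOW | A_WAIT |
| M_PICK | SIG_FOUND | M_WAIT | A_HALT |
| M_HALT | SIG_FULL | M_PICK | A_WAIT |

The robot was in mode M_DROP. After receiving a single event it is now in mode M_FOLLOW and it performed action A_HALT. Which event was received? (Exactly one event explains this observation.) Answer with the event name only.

try SIG_NEAR: (M_DROP, SIG_NEAR) → (M_FOLLOW, A_HALT)  ← matches
try SIG_FOUND: (M_DROP, SIG_FOUND) → (M_WAIT, A_LIGHT)
try SIG_FULL: (M_DROP, SIG_FULL) → (M_HALT, A_PING)

SIG_NEAR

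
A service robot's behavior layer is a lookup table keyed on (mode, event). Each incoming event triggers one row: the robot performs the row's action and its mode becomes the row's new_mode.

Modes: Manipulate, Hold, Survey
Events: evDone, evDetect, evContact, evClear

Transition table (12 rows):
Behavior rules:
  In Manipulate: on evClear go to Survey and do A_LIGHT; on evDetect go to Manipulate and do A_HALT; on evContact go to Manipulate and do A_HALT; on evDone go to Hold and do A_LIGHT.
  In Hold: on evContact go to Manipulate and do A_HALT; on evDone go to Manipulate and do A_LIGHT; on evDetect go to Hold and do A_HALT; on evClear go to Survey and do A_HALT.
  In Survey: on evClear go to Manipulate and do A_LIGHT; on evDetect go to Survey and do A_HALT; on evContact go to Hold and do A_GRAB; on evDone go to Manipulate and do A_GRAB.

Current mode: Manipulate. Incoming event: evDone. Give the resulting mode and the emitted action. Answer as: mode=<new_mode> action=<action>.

mode=Hold action=A_LIGHT

current mode = Manipulate; filter table to that mode:
  (Manipulate, evClear) → (Survey, A_LIGHT)
  (Manipulate, evDetect) → (Manipulate, A_HALT)
  (Manipulate, evContact) → (Manipulate, A_HALT)
  (Manipulate, evDone) → (Hold, A_LIGHT)  ← event matches
event = evDone selects (Hold, A_LIGHT)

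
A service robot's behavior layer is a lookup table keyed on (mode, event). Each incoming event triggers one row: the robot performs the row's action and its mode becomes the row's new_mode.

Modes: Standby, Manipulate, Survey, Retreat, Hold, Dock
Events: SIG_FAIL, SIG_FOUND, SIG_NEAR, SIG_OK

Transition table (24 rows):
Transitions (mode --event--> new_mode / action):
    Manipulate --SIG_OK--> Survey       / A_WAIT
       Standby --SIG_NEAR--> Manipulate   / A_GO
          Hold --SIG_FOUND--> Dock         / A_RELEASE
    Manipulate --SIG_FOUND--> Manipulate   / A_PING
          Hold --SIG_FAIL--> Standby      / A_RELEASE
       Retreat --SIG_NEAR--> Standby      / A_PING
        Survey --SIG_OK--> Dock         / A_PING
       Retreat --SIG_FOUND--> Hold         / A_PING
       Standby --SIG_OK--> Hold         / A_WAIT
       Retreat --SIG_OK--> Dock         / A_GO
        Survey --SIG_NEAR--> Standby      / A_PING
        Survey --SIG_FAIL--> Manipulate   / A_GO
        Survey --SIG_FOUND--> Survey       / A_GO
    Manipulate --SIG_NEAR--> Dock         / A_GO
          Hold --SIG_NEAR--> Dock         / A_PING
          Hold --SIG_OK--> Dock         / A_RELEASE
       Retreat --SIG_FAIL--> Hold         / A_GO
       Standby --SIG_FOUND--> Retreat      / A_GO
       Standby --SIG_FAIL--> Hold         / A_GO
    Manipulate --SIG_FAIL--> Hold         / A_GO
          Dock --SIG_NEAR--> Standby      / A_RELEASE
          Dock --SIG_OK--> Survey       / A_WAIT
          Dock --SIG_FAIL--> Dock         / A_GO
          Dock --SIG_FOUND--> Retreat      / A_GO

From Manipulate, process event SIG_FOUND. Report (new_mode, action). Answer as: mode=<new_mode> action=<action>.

mode=Manipulate action=A_PING

current mode = Manipulate; filter table to that mode:
  (Manipulate, SIG_OK) → (Survey, A_WAIT)
  (Manipulate, SIG_FOUND) → (Manipulate, A_PING)  ← event matches
  (Manipulate, SIG_NEAR) → (Dock, A_GO)
  (Manipulate, SIG_FAIL) → (Hold, A_GO)
event = SIG_FOUND selects (Manipulate, A_PING)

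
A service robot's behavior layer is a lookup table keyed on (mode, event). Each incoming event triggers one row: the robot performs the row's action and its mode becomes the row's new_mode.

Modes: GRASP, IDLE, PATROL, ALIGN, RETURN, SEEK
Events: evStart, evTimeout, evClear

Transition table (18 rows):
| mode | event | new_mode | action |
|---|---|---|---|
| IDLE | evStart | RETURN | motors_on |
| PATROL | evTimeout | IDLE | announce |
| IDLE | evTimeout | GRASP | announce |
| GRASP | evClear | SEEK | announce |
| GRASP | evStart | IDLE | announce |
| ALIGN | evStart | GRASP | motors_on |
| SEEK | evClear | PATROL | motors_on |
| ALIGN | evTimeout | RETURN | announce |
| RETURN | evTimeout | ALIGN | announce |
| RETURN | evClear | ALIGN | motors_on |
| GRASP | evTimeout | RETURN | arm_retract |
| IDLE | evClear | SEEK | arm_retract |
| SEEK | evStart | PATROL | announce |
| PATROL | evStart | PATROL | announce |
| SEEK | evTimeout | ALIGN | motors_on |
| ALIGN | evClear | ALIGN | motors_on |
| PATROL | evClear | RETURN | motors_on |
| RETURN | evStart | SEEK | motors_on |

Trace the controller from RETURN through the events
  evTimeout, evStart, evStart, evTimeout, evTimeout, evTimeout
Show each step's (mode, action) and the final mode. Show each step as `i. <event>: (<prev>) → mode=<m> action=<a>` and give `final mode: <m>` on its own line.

1. evTimeout: (RETURN) → mode=ALIGN action=announce
2. evStart: (ALIGN) → mode=GRASP action=motors_on
3. evStart: (GRASP) → mode=IDLE action=announce
4. evTimeout: (IDLE) → mode=GRASP action=announce
5. evTimeout: (GRASP) → mode=RETURN action=arm_retract
6. evTimeout: (RETURN) → mode=ALIGN action=announce

final mode: ALIGN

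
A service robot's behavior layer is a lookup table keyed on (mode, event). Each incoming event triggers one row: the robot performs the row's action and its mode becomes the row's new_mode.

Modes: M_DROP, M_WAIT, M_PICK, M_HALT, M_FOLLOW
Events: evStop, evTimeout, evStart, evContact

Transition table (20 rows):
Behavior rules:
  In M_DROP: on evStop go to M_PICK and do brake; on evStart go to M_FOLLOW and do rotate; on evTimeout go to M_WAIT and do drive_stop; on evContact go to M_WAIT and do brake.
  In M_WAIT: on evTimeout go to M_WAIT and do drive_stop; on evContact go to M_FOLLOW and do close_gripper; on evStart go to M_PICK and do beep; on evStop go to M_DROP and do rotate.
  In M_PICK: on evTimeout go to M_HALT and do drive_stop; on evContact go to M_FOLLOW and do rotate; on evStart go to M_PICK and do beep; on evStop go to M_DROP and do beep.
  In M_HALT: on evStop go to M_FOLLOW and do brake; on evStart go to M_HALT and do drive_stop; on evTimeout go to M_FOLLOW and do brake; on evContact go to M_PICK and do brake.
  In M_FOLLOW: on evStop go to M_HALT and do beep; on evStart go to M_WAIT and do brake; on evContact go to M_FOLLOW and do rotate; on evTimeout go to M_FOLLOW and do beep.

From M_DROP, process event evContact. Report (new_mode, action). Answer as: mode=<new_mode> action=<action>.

mode=M_WAIT action=brake

current mode = M_DROP; filter table to that mode:
  (M_DROP, evStop) → (M_PICK, brake)
  (M_DROP, evStart) → (M_FOLLOW, rotate)
  (M_DROP, evTimeout) → (M_WAIT, drive_stop)
  (M_DROP, evContact) → (M_WAIT, brake)  ← event matches
event = evContact selects (M_WAIT, brake)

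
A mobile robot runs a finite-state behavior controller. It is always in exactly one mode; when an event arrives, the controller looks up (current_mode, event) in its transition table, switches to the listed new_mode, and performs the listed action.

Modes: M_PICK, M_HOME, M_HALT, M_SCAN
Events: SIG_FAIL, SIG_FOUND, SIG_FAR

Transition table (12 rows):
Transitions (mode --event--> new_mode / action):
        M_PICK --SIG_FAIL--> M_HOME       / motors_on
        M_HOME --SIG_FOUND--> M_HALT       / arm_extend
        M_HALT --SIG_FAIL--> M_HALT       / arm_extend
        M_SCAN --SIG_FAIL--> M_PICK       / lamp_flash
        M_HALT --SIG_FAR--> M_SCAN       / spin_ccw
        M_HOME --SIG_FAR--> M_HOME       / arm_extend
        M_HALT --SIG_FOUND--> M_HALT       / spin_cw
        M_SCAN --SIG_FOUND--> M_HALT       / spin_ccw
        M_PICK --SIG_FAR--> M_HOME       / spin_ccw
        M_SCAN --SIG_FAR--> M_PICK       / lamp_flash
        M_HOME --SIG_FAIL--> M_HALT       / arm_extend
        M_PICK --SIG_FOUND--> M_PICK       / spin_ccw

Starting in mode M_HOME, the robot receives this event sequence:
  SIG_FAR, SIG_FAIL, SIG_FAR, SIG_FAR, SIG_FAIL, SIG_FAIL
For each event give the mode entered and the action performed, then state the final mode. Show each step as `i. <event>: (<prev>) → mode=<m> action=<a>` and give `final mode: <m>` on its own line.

final mode: M_HALT

1. SIG_FAR: (M_HOME) → mode=M_HOME action=arm_extend
2. SIG_FAIL: (M_HOME) → mode=M_HALT action=arm_extend
3. SIG_FAR: (M_HALT) → mode=M_SCAN action=spin_ccw
4. SIG_FAR: (M_SCAN) → mode=M_PICK action=lamp_flash
5. SIG_FAIL: (M_PICK) → mode=M_HOME action=motors_on
6. SIG_FAIL: (M_HOME) → mode=M_HALT action=arm_extend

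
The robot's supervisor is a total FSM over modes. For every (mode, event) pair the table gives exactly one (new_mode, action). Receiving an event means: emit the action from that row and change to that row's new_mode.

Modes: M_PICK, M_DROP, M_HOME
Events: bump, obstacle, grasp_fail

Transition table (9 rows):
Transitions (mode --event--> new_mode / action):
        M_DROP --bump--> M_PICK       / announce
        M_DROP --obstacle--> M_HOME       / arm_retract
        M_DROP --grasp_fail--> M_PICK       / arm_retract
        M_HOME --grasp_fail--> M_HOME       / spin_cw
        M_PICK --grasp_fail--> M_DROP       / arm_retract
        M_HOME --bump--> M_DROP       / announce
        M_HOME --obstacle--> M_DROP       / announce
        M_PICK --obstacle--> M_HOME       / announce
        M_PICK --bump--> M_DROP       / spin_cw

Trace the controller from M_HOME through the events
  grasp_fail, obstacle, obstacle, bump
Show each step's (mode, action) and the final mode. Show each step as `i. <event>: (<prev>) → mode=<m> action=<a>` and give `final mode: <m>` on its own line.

1. grasp_fail: (M_HOME) → mode=M_HOME action=spin_cw
2. obstacle: (M_HOME) → mode=M_DROP action=announce
3. obstacle: (M_DROP) → mode=M_HOME action=arm_retract
4. bump: (M_HOME) → mode=M_DROP action=announce

final mode: M_DROP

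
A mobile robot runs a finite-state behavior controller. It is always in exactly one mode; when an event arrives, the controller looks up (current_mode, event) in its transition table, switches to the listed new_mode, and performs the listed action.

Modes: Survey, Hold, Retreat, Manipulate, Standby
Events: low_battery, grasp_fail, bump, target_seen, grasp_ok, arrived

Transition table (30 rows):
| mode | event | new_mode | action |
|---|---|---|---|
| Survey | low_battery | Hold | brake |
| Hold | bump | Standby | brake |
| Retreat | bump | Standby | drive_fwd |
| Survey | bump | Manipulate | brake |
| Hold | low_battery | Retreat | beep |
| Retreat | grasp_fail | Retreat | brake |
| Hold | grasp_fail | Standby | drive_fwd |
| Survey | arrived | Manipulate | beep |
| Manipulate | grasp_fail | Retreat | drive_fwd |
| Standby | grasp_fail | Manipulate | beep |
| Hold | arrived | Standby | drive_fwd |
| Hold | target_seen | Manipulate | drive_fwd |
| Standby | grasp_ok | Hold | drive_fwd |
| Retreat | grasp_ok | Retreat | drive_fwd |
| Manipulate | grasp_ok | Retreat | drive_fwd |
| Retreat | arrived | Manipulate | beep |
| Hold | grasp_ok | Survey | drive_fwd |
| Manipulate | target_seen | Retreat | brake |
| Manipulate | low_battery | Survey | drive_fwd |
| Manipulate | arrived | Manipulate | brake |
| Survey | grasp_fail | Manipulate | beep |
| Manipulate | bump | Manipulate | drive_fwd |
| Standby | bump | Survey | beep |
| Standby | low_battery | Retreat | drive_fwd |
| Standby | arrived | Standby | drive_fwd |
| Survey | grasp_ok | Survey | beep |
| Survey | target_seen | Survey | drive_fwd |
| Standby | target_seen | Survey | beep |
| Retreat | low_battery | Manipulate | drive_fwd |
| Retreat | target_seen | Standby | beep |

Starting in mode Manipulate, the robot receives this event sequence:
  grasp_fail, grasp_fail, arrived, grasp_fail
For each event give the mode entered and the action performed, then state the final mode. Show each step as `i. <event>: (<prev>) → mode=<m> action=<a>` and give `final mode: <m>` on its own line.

final mode: Retreat

1. grasp_fail: (Manipulate) → mode=Retreat action=drive_fwd
2. grasp_fail: (Retreat) → mode=Retreat action=brake
3. arrived: (Retreat) → mode=Manipulate action=beep
4. grasp_fail: (Manipulate) → mode=Retreat action=drive_fwd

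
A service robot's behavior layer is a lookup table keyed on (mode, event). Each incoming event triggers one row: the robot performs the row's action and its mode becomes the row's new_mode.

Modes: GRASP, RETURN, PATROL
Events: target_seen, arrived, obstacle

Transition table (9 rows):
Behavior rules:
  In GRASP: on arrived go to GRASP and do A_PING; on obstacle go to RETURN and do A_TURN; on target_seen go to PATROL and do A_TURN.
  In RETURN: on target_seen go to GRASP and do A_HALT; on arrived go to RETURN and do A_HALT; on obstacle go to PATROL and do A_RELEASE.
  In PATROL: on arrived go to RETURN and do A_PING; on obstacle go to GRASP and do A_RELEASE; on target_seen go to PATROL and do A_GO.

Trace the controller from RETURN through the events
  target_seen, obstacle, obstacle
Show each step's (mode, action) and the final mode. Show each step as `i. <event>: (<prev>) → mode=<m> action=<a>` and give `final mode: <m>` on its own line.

1. target_seen: (RETURN) → mode=GRASP action=A_HALT
2. obstacle: (GRASP) → mode=RETURN action=A_TURN
3. obstacle: (RETURN) → mode=PATROL action=A_RELEASE

final mode: PATROL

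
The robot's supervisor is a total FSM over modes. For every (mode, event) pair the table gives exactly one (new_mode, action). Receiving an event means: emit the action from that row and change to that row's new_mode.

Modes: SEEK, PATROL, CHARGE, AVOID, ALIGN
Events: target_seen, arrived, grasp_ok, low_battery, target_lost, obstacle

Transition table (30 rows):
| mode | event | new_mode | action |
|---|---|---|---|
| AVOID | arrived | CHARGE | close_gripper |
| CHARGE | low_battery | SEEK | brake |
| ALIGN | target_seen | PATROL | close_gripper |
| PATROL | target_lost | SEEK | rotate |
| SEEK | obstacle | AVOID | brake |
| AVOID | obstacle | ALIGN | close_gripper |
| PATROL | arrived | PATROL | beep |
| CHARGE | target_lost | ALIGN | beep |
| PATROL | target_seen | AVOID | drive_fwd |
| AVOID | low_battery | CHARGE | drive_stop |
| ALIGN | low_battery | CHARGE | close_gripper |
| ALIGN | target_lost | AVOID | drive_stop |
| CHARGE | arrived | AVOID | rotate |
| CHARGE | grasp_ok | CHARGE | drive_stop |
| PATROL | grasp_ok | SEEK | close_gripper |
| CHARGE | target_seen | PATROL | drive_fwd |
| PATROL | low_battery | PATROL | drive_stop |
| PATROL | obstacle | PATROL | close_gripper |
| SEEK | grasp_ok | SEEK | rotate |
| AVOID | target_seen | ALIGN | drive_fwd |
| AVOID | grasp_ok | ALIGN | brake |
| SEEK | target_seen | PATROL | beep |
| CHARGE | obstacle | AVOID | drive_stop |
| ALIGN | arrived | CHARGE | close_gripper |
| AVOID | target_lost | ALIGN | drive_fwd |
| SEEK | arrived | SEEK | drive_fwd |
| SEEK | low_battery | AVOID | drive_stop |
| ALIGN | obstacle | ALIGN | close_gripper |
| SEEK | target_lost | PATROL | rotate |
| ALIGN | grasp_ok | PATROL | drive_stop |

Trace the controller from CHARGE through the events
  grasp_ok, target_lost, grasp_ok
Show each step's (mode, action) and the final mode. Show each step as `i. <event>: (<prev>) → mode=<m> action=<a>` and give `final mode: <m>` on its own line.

1. grasp_ok: (CHARGE) → mode=CHARGE action=drive_stop
2. target_lost: (CHARGE) → mode=ALIGN action=beep
3. grasp_ok: (ALIGN) → mode=PATROL action=drive_stop

final mode: PATROL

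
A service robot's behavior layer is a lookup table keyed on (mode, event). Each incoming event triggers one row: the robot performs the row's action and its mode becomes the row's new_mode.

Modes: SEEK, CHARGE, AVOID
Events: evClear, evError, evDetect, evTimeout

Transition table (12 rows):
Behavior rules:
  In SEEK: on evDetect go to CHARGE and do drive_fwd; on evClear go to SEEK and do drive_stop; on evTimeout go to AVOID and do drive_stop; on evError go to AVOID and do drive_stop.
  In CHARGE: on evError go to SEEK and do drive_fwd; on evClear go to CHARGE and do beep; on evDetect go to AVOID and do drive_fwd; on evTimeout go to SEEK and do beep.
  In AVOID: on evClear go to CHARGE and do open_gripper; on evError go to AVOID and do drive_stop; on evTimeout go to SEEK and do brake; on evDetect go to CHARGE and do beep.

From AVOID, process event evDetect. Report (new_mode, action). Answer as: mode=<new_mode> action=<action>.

mode=CHARGE action=beep

current mode = AVOID; filter table to that mode:
  (AVOID, evClear) → (CHARGE, open_gripper)
  (AVOID, evError) → (AVOID, drive_stop)
  (AVOID, evTimeout) → (SEEK, brake)
  (AVOID, evDetect) → (CHARGE, beep)  ← event matches
event = evDetect selects (CHARGE, beep)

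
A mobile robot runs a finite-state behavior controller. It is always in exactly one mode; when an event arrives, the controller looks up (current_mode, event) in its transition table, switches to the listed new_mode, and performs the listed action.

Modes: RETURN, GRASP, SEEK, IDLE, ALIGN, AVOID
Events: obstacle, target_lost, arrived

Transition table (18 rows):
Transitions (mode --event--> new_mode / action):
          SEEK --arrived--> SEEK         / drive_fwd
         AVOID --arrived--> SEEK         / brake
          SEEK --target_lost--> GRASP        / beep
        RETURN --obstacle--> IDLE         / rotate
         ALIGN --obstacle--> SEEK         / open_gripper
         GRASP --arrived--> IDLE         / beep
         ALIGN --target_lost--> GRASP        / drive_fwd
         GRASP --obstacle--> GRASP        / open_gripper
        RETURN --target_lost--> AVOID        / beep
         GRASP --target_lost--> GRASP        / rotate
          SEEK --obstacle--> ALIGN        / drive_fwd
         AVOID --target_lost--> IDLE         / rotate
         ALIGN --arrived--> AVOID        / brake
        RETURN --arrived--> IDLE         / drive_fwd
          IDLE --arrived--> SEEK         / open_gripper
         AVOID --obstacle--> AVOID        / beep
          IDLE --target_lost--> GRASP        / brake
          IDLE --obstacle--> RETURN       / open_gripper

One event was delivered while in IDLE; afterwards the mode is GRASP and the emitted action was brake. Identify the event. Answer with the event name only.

try obstacle: (IDLE, obstacle) → (RETURN, open_gripper)
try target_lost: (IDLE, target_lost) → (GRASP, brake)  ← matches
try arrived: (IDLE, arrived) → (SEEK, open_gripper)

target_lost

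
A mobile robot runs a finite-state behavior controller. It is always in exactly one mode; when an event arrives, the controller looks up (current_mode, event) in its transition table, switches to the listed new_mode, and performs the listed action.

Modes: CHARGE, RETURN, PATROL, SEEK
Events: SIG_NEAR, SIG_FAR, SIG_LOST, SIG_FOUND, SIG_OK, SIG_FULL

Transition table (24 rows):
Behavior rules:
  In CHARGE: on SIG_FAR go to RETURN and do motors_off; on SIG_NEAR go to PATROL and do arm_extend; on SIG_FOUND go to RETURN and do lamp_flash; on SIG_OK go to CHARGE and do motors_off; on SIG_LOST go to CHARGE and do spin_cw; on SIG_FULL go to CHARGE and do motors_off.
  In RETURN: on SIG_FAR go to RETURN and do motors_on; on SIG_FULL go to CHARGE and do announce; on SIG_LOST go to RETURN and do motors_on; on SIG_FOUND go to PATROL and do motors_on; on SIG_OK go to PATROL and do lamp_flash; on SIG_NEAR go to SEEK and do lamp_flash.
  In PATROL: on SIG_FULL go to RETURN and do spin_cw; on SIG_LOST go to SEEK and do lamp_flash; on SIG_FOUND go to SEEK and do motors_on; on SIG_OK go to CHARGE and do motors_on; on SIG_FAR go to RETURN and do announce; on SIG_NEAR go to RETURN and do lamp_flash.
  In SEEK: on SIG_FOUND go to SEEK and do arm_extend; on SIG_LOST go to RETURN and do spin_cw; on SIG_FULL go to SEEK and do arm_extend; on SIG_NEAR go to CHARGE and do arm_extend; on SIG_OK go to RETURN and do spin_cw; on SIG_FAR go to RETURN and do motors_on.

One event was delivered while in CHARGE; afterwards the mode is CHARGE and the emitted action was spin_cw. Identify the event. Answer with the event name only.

SIG_LOST

try SIG_NEAR: (CHARGE, SIG_NEAR) → (PATROL, arm_extend)
try SIG_FAR: (CHARGE, SIG_FAR) → (RETURN, motors_off)
try SIG_LOST: (CHARGE, SIG_LOST) → (CHARGE, spin_cw)  ← matches
try SIG_FOUND: (CHARGE, SIG_FOUND) → (RETURN, lamp_flash)
try SIG_OK: (CHARGE, SIG_OK) → (CHARGE, motors_off)
try SIG_FULL: (CHARGE, SIG_FULL) → (CHARGE, motors_off)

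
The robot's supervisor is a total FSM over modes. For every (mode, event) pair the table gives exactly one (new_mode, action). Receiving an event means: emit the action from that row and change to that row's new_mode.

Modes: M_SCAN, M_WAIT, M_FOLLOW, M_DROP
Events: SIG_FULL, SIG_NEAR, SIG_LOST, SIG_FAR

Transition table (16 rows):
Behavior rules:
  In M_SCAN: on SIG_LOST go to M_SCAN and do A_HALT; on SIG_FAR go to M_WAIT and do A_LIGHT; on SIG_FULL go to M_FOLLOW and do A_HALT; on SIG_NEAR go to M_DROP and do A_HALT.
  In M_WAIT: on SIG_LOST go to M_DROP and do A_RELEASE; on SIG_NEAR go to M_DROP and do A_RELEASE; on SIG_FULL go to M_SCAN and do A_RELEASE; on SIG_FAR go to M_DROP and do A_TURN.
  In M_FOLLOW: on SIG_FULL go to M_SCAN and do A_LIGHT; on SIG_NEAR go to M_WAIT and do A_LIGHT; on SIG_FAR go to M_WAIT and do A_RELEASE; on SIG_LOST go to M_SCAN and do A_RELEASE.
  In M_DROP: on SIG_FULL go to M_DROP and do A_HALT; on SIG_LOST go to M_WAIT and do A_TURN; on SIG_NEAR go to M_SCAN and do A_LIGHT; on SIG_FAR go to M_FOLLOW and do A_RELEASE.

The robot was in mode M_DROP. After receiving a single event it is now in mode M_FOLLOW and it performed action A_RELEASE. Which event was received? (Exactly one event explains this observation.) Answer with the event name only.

try SIG_FULL: (M_DROP, SIG_FULL) → (M_DROP, A_HALT)
try SIG_NEAR: (M_DROP, SIG_NEAR) → (M_SCAN, A_LIGHT)
try SIG_LOST: (M_DROP, SIG_LOST) → (M_WAIT, A_TURN)
try SIG_FAR: (M_DROP, SIG_FAR) → (M_FOLLOW, A_RELEASE)  ← matches

SIG_FAR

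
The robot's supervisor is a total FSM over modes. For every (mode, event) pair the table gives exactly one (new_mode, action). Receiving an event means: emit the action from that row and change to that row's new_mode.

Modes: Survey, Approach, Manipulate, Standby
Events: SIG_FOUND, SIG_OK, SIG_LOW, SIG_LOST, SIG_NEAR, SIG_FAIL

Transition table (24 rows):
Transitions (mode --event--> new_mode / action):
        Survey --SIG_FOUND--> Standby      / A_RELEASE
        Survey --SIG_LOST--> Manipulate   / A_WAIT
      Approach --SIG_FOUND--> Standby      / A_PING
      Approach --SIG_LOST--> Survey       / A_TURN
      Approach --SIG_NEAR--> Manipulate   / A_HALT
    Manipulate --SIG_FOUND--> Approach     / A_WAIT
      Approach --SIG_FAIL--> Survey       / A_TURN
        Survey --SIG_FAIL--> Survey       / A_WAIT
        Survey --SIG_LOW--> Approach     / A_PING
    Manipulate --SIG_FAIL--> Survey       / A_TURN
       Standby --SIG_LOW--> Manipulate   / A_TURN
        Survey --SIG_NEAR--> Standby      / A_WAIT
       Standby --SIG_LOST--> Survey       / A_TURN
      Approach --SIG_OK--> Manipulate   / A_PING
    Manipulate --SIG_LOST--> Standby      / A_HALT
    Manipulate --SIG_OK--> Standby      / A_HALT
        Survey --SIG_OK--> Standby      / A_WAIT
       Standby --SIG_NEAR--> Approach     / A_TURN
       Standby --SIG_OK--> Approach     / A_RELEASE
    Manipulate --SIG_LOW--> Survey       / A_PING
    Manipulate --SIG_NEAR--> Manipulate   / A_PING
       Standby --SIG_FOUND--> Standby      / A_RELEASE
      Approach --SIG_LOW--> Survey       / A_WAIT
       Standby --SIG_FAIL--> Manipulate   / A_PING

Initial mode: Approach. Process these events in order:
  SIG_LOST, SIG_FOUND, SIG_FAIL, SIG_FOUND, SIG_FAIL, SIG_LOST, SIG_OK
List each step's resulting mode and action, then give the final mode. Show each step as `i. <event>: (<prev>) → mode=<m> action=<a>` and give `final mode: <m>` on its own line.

final mode: Standby

1. SIG_LOST: (Approach) → mode=Survey action=A_TURN
2. SIG_FOUND: (Survey) → mode=Standby action=A_RELEASE
3. SIG_FAIL: (Standby) → mode=Manipulate action=A_PING
4. SIG_FOUND: (Manipulate) → mode=Approach action=A_WAIT
5. SIG_FAIL: (Approach) → mode=Survey action=A_TURN
6. SIG_LOST: (Survey) → mode=Manipulate action=A_WAIT
7. SIG_OK: (Manipulate) → mode=Standby action=A_HALT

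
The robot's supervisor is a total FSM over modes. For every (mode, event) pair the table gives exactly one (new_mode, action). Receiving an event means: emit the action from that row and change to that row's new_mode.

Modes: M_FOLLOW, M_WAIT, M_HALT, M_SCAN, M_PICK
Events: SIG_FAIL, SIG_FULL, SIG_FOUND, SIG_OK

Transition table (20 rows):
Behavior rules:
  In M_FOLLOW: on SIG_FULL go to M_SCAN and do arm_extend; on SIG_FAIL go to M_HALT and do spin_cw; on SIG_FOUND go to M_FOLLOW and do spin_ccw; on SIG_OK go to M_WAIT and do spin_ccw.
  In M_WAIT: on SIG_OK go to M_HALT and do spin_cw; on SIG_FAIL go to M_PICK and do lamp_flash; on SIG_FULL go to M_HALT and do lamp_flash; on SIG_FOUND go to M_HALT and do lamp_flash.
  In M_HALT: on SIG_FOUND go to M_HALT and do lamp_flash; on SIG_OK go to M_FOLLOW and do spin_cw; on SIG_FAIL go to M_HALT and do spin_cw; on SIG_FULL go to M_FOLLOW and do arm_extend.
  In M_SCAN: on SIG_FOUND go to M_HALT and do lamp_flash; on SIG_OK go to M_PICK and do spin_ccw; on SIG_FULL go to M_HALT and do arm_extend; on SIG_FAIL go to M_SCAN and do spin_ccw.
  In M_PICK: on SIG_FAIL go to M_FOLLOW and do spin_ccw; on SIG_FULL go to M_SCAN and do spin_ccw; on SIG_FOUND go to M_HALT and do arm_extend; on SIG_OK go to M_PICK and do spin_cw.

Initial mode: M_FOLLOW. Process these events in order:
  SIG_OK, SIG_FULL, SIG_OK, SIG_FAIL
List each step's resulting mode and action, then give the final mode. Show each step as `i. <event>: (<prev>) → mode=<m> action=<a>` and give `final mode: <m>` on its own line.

1. SIG_OK: (M_FOLLOW) → mode=M_WAIT action=spin_ccw
2. SIG_FULL: (M_WAIT) → mode=M_HALT action=lamp_flash
3. SIG_OK: (M_HALT) → mode=M_FOLLOW action=spin_cw
4. SIG_FAIL: (M_FOLLOW) → mode=M_HALT action=spin_cw

final mode: M_HALT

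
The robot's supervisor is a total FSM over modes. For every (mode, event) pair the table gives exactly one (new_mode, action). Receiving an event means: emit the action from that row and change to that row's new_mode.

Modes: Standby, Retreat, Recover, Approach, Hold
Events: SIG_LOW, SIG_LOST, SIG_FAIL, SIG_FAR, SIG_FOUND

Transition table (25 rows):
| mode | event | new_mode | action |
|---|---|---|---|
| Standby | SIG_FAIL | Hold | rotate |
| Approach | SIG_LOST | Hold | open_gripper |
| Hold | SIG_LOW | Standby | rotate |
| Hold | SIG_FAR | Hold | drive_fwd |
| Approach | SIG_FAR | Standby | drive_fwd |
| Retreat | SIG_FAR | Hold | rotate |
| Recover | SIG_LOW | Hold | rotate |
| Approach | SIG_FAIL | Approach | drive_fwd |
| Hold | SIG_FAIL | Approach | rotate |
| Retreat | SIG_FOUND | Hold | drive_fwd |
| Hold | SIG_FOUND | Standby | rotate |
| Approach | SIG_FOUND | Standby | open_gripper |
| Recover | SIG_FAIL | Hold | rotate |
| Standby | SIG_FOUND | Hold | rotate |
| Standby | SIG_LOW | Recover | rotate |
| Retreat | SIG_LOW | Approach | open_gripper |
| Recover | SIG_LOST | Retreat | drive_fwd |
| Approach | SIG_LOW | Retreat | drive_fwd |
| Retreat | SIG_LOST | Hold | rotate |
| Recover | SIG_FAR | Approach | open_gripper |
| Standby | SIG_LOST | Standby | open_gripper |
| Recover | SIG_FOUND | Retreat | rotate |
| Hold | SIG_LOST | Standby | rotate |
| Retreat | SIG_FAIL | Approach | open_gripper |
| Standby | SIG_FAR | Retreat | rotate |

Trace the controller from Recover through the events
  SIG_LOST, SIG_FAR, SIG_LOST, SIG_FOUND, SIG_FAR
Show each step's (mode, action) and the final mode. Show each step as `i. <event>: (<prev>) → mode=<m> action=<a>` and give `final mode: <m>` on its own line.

final mode: Hold

1. SIG_LOST: (Recover) → mode=Retreat action=drive_fwd
2. SIG_FAR: (Retreat) → mode=Hold action=rotate
3. SIG_LOST: (Hold) → mode=Standby action=rotate
4. SIG_FOUND: (Standby) → mode=Hold action=rotate
5. SIG_FAR: (Hold) → mode=Hold action=drive_fwd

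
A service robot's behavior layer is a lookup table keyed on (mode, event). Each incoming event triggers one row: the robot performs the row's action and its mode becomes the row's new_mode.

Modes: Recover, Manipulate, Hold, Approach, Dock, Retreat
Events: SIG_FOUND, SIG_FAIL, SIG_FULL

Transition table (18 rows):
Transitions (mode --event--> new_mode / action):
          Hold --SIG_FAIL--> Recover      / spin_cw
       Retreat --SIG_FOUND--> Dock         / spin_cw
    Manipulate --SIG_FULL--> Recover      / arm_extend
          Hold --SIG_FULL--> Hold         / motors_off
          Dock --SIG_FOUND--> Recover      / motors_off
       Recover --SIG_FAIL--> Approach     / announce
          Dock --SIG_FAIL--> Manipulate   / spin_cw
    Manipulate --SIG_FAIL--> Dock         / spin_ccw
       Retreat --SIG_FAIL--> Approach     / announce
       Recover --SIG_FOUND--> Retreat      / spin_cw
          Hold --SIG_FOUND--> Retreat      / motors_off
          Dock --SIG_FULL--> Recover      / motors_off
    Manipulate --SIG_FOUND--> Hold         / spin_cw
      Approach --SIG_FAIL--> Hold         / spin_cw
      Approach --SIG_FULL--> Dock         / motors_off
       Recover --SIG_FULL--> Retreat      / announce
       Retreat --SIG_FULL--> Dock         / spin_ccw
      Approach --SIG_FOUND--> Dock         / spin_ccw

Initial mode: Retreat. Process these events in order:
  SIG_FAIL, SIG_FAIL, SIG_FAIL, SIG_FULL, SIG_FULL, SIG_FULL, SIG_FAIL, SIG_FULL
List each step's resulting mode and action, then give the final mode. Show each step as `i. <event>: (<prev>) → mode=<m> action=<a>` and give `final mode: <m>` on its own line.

final mode: Dock

1. SIG_FAIL: (Retreat) → mode=Approach action=announce
2. SIG_FAIL: (Approach) → mode=Hold action=spin_cw
3. SIG_FAIL: (Hold) → mode=Recover action=spin_cw
4. SIG_FULL: (Recover) → mode=Retreat action=announce
5. SIG_FULL: (Retreat) → mode=Dock action=spin_ccw
6. SIG_FULL: (Dock) → mode=Recover action=motors_off
7. SIG_FAIL: (Recover) → mode=Approach action=announce
8. SIG_FULL: (Approach) → mode=Dock action=motors_off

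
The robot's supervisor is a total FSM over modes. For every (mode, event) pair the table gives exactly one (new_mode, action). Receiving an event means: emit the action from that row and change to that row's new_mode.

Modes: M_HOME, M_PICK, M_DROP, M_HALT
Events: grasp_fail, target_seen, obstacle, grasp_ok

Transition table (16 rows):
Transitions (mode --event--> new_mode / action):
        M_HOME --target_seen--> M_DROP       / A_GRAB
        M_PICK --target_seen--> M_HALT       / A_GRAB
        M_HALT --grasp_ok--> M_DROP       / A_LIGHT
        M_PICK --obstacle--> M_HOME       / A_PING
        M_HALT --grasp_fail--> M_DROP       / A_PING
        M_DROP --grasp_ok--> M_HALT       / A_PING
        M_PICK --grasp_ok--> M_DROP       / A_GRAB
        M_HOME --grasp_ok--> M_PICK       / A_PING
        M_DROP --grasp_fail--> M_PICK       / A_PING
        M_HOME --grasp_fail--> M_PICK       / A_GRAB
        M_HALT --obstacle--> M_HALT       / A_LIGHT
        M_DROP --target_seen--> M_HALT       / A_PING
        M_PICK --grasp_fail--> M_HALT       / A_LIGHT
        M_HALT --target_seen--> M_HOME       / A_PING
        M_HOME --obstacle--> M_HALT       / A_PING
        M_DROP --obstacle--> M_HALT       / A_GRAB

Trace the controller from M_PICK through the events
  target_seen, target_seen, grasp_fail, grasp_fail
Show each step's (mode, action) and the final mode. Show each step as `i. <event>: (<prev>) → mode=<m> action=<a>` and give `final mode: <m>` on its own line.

1. target_seen: (M_PICK) → mode=M_HALT action=A_GRAB
2. target_seen: (M_HALT) → mode=M_HOME action=A_PING
3. grasp_fail: (M_HOME) → mode=M_PICK action=A_GRAB
4. grasp_fail: (M_PICK) → mode=M_HALT action=A_LIGHT

final mode: M_HALT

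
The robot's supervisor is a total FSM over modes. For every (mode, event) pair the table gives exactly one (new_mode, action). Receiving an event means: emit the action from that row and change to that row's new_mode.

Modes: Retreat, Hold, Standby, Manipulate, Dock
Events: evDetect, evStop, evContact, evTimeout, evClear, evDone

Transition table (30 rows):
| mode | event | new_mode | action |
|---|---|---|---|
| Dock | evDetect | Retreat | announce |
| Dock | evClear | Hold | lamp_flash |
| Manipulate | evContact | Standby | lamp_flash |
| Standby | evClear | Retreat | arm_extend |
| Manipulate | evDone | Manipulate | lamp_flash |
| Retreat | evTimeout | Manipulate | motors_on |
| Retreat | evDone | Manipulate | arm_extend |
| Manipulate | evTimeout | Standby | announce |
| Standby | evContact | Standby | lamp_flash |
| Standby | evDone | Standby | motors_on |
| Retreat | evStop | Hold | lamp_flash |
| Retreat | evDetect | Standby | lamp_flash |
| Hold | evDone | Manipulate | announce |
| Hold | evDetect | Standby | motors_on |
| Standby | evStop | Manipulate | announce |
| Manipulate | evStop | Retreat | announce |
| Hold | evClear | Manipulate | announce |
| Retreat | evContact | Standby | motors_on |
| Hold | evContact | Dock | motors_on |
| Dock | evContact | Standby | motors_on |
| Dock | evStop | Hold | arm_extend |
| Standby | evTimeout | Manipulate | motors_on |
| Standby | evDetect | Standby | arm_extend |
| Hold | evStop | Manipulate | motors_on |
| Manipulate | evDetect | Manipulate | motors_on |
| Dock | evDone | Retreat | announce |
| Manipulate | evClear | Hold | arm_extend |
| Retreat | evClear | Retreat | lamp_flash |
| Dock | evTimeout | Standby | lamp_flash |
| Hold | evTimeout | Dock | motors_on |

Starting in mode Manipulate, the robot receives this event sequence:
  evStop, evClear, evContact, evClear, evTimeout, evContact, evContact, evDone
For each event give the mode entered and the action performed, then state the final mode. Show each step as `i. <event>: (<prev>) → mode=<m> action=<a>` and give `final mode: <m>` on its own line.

final mode: Standby

1. evStop: (Manipulate) → mode=Retreat action=announce
2. evClear: (Retreat) → mode=Retreat action=lamp_flash
3. evContact: (Retreat) → mode=Standby action=motors_on
4. evClear: (Standby) → mode=Retreat action=arm_extend
5. evTimeout: (Retreat) → mode=Manipulate action=motors_on
6. evContact: (Manipulate) → mode=Standby action=lamp_flash
7. evContact: (Standby) → mode=Standby action=lamp_flash
8. evDone: (Standby) → mode=Standby action=motors_on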